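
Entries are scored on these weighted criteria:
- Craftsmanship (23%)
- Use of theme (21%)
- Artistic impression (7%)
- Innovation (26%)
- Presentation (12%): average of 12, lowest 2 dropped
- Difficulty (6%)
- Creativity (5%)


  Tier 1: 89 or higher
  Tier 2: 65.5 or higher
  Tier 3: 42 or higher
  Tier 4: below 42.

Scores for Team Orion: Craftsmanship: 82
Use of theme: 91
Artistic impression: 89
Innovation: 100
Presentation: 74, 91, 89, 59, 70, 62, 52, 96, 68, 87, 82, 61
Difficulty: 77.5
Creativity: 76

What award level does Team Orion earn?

Presentation: drop 52, 59 → average of remaining 10 = 780/10 = 78
Weighted total:
  Craftsmanship 82 × 0.23 = 18.86
  Use of theme 91 × 0.21 = 19.11
  Artistic impression 89 × 0.07 = 6.23
  Innovation 100 × 0.26 = 26
  Presentation 78 × 0.12 = 9.36
  Difficulty 77.5 × 0.06 = 4.65
  Creativity 76 × 0.05 = 3.8
Sum = 88.01
88.01 is ≥ 65.5 and < 89 → Tier 2

Tier 2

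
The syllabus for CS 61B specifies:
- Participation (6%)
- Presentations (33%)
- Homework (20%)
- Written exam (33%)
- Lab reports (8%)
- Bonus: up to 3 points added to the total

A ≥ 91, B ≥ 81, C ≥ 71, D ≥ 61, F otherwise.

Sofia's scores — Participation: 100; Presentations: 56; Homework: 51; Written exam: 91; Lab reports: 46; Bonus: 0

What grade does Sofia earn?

Weighted total:
  Participation 100 × 0.06 = 6
  Presentations 56 × 0.33 = 18.48
  Homework 51 × 0.2 = 10.2
  Written exam 91 × 0.33 = 30.03
  Lab reports 46 × 0.08 = 3.68
Sum = 68.39
Bonus: 68.39 + 0 = 68.39
68.39 is ≥ 61 and < 71 → D

D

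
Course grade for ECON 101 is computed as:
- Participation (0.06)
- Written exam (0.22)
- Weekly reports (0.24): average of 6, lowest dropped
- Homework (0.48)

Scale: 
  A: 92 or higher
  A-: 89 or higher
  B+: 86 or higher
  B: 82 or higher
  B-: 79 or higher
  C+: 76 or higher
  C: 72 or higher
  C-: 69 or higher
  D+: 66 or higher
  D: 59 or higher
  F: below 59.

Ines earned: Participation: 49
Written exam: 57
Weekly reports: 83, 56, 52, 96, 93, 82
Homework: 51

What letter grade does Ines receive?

D

Weekly reports: drop 52 → average of remaining 5 = 410/5 = 82
Weighted total:
  Participation 49 × 0.06 = 2.94
  Written exam 57 × 0.22 = 12.54
  Weekly reports 82 × 0.24 = 19.68
  Homework 51 × 0.48 = 24.48
Sum = 59.64
59.64 is ≥ 59 and < 66 → D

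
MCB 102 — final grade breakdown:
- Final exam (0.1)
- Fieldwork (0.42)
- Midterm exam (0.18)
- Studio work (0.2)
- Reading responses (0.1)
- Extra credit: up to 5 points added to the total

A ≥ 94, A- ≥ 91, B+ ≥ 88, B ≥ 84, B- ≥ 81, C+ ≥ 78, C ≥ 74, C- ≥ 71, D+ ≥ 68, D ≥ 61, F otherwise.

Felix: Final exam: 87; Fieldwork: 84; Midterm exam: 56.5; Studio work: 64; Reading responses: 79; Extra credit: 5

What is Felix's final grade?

Weighted total:
  Final exam 87 × 0.1 = 8.7
  Fieldwork 84 × 0.42 = 35.28
  Midterm exam 56.5 × 0.18 = 10.17
  Studio work 64 × 0.2 = 12.8
  Reading responses 79 × 0.1 = 7.9
Sum = 74.85
Extra credit: 74.85 + 5 = 79.85
79.85 is ≥ 78 and < 81 → C+

C+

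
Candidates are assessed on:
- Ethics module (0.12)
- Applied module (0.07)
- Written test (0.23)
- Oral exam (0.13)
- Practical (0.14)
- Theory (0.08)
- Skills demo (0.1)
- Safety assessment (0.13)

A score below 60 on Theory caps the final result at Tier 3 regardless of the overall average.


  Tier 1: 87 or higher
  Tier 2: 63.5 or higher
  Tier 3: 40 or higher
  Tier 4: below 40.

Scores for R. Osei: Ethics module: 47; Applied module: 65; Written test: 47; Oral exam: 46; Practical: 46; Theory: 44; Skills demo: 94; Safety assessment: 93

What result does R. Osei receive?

Theory score 44 < 60: minimum not met.
Weighted total:
  Ethics module 47 × 0.12 = 5.64
  Applied module 65 × 0.07 = 4.55
  Written test 47 × 0.23 = 10.81
  Oral exam 46 × 0.13 = 5.98
  Practical 46 × 0.14 = 6.44
  Theory 44 × 0.08 = 3.52
  Skills demo 94 × 0.1 = 9.4
  Safety assessment 93 × 0.13 = 12.09
Sum = 58.43
58.43 would be Tier 3; cap at Tier 3 applies → Tier 3.

Tier 3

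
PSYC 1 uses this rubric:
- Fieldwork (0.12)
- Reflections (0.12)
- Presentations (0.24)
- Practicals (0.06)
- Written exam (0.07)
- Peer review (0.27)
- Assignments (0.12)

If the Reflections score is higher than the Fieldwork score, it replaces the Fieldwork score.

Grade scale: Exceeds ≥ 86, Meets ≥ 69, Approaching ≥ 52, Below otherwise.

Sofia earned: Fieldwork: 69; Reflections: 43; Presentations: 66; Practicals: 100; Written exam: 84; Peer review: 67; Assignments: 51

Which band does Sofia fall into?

Approaching

Reflections (43) ≤ Fieldwork (69), so Fieldwork stays at 69.
Weighted total:
  Fieldwork 69 × 0.12 = 8.28
  Reflections 43 × 0.12 = 5.16
  Presentations 66 × 0.24 = 15.84
  Practicals 100 × 0.06 = 6
  Written exam 84 × 0.07 = 5.88
  Peer review 67 × 0.27 = 18.09
  Assignments 51 × 0.12 = 6.12
Sum = 65.37
65.37 is ≥ 52 and < 69 → Approaching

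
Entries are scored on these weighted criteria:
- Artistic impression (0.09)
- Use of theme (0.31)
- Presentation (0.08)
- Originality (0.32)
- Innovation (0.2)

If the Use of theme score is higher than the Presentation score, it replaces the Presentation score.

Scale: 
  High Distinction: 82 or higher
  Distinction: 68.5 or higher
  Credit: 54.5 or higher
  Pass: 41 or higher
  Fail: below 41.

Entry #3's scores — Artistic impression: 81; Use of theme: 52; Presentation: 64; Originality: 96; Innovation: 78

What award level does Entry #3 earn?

Use of theme (52) ≤ Presentation (64), so Presentation stays at 64.
Weighted total:
  Artistic impression 81 × 0.09 = 7.29
  Use of theme 52 × 0.31 = 16.12
  Presentation 64 × 0.08 = 5.12
  Originality 96 × 0.32 = 30.72
  Innovation 78 × 0.2 = 15.6
Sum = 74.85
74.85 is ≥ 68.5 and < 82 → Distinction

Distinction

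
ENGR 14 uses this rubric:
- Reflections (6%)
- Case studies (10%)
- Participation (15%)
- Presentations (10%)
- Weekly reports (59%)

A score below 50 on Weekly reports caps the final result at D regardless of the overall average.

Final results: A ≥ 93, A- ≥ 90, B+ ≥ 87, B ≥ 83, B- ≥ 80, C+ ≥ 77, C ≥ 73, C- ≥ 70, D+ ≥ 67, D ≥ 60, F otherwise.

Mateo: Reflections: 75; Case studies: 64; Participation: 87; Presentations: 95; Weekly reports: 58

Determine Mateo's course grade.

Weekly reports score 58 ≥ 50: minimum met.
Weighted total:
  Reflections 75 × 0.06 = 4.5
  Case studies 64 × 0.1 = 6.4
  Participation 87 × 0.15 = 13.05
  Presentations 95 × 0.1 = 9.5
  Weekly reports 58 × 0.59 = 34.22
Sum = 67.67
67.67 is ≥ 67 and < 70 → D+

D+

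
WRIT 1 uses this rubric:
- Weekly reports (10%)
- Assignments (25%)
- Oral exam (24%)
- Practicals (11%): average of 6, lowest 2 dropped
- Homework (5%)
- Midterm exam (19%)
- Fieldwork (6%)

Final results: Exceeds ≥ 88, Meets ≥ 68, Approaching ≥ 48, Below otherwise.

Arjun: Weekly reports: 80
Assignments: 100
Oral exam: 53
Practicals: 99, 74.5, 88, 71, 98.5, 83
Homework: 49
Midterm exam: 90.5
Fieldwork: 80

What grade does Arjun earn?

Meets

Practicals: drop 71, 74.5 → average of remaining 4 = 368.5/4 = 92.125
Weighted total:
  Weekly reports 80 × 0.1 = 8
  Assignments 100 × 0.25 = 25
  Oral exam 53 × 0.24 = 12.72
  Practicals 92.125 × 0.11 = 10.13375
  Homework 49 × 0.05 = 2.45
  Midterm exam 90.5 × 0.19 = 17.195
  Fieldwork 80 × 0.06 = 4.8
Sum = 80.29875
80.29875 is ≥ 68 and < 88 → Meets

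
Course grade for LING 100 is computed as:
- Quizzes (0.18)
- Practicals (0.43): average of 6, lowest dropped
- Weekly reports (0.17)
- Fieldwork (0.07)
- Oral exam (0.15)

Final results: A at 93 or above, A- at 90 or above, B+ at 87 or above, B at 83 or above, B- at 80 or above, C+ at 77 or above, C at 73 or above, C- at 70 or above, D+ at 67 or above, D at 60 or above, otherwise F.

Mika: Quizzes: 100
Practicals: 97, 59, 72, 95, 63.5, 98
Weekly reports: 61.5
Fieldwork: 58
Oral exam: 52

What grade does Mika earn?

C

Practicals: drop 59 → average of remaining 5 = 425.5/5 = 85.1
Weighted total:
  Quizzes 100 × 0.18 = 18
  Practicals 85.1 × 0.43 = 36.593
  Weekly reports 61.5 × 0.17 = 10.455
  Fieldwork 58 × 0.07 = 4.06
  Oral exam 52 × 0.15 = 7.8
Sum = 76.908
76.908 is ≥ 73 and < 77 → C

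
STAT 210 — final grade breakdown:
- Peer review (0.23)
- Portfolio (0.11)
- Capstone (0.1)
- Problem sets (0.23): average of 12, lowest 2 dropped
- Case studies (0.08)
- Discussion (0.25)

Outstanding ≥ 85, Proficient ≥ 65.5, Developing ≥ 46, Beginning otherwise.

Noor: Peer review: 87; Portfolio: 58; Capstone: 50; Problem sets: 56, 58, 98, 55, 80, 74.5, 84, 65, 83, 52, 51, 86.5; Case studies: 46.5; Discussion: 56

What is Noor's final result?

Problem sets: drop 51, 52 → average of remaining 10 = 740/10 = 74
Weighted total:
  Peer review 87 × 0.23 = 20.01
  Portfolio 58 × 0.11 = 6.38
  Capstone 50 × 0.1 = 5
  Problem sets 74 × 0.23 = 17.02
  Case studies 46.5 × 0.08 = 3.72
  Discussion 56 × 0.25 = 14
Sum = 66.13
66.13 is ≥ 65.5 and < 85 → Proficient

Proficient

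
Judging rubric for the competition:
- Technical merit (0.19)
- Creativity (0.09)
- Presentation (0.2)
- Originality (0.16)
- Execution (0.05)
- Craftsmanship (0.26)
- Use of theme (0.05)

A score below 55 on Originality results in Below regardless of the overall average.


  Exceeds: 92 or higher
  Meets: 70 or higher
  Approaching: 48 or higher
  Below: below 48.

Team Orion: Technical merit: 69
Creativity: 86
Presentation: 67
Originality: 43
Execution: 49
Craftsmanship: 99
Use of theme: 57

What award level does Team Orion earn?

Originality score 43 < 55: minimum not met.
Weighted total:
  Technical merit 69 × 0.19 = 13.11
  Creativity 86 × 0.09 = 7.74
  Presentation 67 × 0.2 = 13.4
  Originality 43 × 0.16 = 6.88
  Execution 49 × 0.05 = 2.45
  Craftsmanship 99 × 0.26 = 25.74
  Use of theme 57 × 0.05 = 2.85
Sum = 72.17
Because the Originality minimum was not met, the result is Below.

Below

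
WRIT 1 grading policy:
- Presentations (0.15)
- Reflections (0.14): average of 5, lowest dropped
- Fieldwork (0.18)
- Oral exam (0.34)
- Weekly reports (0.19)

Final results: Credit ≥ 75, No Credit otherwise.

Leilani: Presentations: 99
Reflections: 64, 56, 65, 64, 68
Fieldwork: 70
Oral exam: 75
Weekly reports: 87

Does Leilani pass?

Reflections: drop 56 → average of remaining 4 = 261/4 = 65.25
Weighted total:
  Presentations 99 × 0.15 = 14.85
  Reflections 65.25 × 0.14 = 9.135
  Fieldwork 70 × 0.18 = 12.6
  Oral exam 75 × 0.34 = 25.5
  Weekly reports 87 × 0.19 = 16.53
Sum = 78.615
78.615 ≥ 75 → Credit

Credit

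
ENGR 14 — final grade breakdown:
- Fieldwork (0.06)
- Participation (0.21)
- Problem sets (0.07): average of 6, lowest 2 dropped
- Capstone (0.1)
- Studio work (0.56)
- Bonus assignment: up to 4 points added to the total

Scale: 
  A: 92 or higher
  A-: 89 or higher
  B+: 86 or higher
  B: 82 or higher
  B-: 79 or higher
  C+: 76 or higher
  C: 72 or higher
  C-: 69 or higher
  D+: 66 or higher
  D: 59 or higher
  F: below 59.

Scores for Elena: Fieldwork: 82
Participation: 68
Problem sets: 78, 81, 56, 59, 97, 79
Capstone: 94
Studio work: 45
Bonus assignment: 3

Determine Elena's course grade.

Problem sets: drop 56, 59 → average of remaining 4 = 335/4 = 83.75
Weighted total:
  Fieldwork 82 × 0.06 = 4.92
  Participation 68 × 0.21 = 14.28
  Problem sets 83.75 × 0.07 = 5.8625
  Capstone 94 × 0.1 = 9.4
  Studio work 45 × 0.56 = 25.2
Sum = 59.6625
Bonus assignment: 59.6625 + 3 = 62.6625
62.6625 is ≥ 59 and < 66 → D

D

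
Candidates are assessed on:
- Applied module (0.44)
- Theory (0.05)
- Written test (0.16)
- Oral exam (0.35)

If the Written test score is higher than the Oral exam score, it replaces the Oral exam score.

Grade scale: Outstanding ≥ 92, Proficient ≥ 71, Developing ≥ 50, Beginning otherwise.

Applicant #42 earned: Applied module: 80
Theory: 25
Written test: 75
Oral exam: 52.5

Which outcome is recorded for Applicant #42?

Written test (75) > Oral exam (52.5), so Oral exam counts as 75.
Weighted total:
  Applied module 80 × 0.44 = 35.2
  Theory 25 × 0.05 = 1.25
  Written test 75 × 0.16 = 12
  Oral exam 75 × 0.35 = 26.25
Sum = 74.7
74.7 is ≥ 71 and < 92 → Proficient

Proficient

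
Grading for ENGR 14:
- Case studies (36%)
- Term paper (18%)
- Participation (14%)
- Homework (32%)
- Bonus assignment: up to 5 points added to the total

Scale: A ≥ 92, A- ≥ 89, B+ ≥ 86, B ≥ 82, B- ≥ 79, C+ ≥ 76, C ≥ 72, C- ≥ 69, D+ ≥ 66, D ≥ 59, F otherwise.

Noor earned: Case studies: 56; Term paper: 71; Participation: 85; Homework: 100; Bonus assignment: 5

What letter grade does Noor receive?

Weighted total:
  Case studies 56 × 0.36 = 20.16
  Term paper 71 × 0.18 = 12.78
  Participation 85 × 0.14 = 11.9
  Homework 100 × 0.32 = 32
Sum = 76.84
Bonus assignment: 76.84 + 5 = 81.84
81.84 is ≥ 79 and < 82 → B-

B-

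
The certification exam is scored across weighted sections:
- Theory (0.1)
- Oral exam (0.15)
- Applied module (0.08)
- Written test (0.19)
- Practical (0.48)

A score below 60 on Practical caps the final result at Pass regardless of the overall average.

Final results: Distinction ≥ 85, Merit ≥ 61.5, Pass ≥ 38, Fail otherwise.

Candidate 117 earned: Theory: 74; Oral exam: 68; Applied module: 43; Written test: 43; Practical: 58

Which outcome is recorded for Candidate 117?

Practical score 58 < 60: minimum not met.
Weighted total:
  Theory 74 × 0.1 = 7.4
  Oral exam 68 × 0.15 = 10.2
  Applied module 43 × 0.08 = 3.44
  Written test 43 × 0.19 = 8.17
  Practical 58 × 0.48 = 27.84
Sum = 57.05
57.05 would be Pass; cap at Pass applies → Pass.

Pass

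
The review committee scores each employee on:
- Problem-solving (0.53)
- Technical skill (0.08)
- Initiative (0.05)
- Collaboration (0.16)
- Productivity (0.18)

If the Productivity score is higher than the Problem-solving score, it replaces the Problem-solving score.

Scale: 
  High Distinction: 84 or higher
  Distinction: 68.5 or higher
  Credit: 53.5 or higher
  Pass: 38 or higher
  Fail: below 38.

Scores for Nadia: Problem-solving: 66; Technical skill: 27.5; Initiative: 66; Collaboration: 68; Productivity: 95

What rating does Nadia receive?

Distinction

Productivity (95) > Problem-solving (66), so Problem-solving counts as 95.
Weighted total:
  Problem-solving 95 × 0.53 = 50.35
  Technical skill 27.5 × 0.08 = 2.2
  Initiative 66 × 0.05 = 3.3
  Collaboration 68 × 0.16 = 10.88
  Productivity 95 × 0.18 = 17.1
Sum = 83.83
83.83 is ≥ 68.5 and < 84 → Distinction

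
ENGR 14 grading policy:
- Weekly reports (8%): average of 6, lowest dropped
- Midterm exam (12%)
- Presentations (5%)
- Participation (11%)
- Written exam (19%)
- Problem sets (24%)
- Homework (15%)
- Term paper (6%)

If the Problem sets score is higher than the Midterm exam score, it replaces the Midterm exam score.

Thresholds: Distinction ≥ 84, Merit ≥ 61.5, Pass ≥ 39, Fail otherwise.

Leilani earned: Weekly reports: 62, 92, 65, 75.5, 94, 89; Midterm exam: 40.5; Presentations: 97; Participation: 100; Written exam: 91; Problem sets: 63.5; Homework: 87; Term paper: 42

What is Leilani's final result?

Merit

Weekly reports: drop 62 → average of remaining 5 = 415.5/5 = 83.1
Problem sets (63.5) > Midterm exam (40.5), so Midterm exam counts as 63.5.
Weighted total:
  Weekly reports 83.1 × 0.08 = 6.648
  Midterm exam 63.5 × 0.12 = 7.62
  Presentations 97 × 0.05 = 4.85
  Participation 100 × 0.11 = 11
  Written exam 91 × 0.19 = 17.29
  Problem sets 63.5 × 0.24 = 15.24
  Homework 87 × 0.15 = 13.05
  Term paper 42 × 0.06 = 2.52
Sum = 78.218
78.218 is ≥ 61.5 and < 84 → Merit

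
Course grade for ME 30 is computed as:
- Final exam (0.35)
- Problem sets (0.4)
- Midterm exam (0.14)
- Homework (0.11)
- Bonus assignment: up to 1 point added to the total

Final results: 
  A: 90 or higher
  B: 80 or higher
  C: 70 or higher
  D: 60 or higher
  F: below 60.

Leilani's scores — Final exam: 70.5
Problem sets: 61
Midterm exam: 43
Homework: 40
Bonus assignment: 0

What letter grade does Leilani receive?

F

Weighted total:
  Final exam 70.5 × 0.35 = 24.675
  Problem sets 61 × 0.4 = 24.4
  Midterm exam 43 × 0.14 = 6.02
  Homework 40 × 0.11 = 4.4
Sum = 59.495
Bonus assignment: 59.495 + 0 = 59.495
59.495 < 60 → F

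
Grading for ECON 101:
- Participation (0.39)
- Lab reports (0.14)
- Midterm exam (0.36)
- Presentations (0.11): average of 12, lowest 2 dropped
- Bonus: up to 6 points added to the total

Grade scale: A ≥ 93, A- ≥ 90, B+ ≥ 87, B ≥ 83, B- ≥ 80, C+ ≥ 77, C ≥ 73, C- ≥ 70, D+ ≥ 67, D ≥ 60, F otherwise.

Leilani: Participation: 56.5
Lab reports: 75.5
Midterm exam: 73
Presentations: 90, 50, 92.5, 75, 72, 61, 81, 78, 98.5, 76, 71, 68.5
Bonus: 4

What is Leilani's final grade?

Presentations: drop 50, 61 → average of remaining 10 = 802.5/10 = 80.25
Weighted total:
  Participation 56.5 × 0.39 = 22.035
  Lab reports 75.5 × 0.14 = 10.57
  Midterm exam 73 × 0.36 = 26.28
  Presentations 80.25 × 0.11 = 8.8275
Sum = 67.7125
Bonus: 67.7125 + 4 = 71.7125
71.7125 is ≥ 70 and < 73 → C-

C-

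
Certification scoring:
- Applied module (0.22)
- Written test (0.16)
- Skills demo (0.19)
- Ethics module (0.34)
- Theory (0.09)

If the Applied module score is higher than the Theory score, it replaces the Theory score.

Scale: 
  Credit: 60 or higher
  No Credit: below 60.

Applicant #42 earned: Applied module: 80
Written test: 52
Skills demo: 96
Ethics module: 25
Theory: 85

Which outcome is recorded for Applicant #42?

Credit

Applied module (80) ≤ Theory (85), so Theory stays at 85.
Weighted total:
  Applied module 80 × 0.22 = 17.6
  Written test 52 × 0.16 = 8.32
  Skills demo 96 × 0.19 = 18.24
  Ethics module 25 × 0.34 = 8.5
  Theory 85 × 0.09 = 7.65
Sum = 60.31
60.31 ≥ 60 → Credit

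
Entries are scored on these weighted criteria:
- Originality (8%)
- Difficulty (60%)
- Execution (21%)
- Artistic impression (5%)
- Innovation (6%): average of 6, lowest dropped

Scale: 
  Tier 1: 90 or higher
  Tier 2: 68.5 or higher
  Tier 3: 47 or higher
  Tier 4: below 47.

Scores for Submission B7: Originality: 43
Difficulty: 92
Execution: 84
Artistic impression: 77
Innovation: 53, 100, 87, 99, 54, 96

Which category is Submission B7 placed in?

Tier 2

Innovation: drop 53 → average of remaining 5 = 436/5 = 87.2
Weighted total:
  Originality 43 × 0.08 = 3.44
  Difficulty 92 × 0.6 = 55.2
  Execution 84 × 0.21 = 17.64
  Artistic impression 77 × 0.05 = 3.85
  Innovation 87.2 × 0.06 = 5.232
Sum = 85.362
85.362 is ≥ 68.5 and < 90 → Tier 2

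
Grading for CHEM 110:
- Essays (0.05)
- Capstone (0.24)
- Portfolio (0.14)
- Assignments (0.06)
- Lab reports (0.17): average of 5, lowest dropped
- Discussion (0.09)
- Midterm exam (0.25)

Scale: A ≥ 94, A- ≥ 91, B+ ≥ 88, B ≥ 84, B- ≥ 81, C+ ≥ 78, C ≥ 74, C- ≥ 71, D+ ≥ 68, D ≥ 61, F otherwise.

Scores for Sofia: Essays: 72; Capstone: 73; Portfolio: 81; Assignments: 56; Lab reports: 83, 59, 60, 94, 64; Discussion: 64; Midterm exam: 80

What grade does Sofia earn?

Lab reports: drop 59 → average of remaining 4 = 301/4 = 75.25
Weighted total:
  Essays 72 × 0.05 = 3.6
  Capstone 73 × 0.24 = 17.52
  Portfolio 81 × 0.14 = 11.34
  Assignments 56 × 0.06 = 3.36
  Lab reports 75.25 × 0.17 = 12.7925
  Discussion 64 × 0.09 = 5.76
  Midterm exam 80 × 0.25 = 20
Sum = 74.3725
74.3725 is ≥ 74 and < 78 → C

C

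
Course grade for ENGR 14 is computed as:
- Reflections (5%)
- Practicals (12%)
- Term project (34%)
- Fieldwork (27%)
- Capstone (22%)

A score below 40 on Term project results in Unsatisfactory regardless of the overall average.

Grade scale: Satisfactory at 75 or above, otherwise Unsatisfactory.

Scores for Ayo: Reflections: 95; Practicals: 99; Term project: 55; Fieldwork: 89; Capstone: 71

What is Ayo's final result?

Unsatisfactory

Term project score 55 ≥ 40: minimum met.
Weighted total:
  Reflections 95 × 0.05 = 4.75
  Practicals 99 × 0.12 = 11.88
  Term project 55 × 0.34 = 18.7
  Fieldwork 89 × 0.27 = 24.03
  Capstone 71 × 0.22 = 15.62
Sum = 74.98
74.98 < 75 → Unsatisfactory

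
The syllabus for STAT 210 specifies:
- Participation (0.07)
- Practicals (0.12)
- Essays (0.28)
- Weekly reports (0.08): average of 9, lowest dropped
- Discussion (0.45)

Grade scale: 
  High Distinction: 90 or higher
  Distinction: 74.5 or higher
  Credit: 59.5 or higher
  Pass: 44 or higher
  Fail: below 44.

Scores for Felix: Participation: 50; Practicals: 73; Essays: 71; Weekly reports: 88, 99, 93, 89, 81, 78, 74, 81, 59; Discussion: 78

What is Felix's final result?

Credit

Weekly reports: drop 59 → average of remaining 8 = 683/8 = 85.375
Weighted total:
  Participation 50 × 0.07 = 3.5
  Practicals 73 × 0.12 = 8.76
  Essays 71 × 0.28 = 19.88
  Weekly reports 85.375 × 0.08 = 6.83
  Discussion 78 × 0.45 = 35.1
Sum = 74.07
74.07 is ≥ 59.5 and < 74.5 → Credit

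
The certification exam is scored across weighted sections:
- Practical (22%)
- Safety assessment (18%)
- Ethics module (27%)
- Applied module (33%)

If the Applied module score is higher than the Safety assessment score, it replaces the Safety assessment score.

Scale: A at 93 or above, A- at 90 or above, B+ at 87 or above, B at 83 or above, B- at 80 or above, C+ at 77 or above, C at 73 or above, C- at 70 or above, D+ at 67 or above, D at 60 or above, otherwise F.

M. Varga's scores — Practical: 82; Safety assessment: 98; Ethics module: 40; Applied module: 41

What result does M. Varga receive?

Applied module (41) ≤ Safety assessment (98), so Safety assessment stays at 98.
Weighted total:
  Practical 82 × 0.22 = 18.04
  Safety assessment 98 × 0.18 = 17.64
  Ethics module 40 × 0.27 = 10.8
  Applied module 41 × 0.33 = 13.53
Sum = 60.01
60.01 is ≥ 60 and < 67 → D

D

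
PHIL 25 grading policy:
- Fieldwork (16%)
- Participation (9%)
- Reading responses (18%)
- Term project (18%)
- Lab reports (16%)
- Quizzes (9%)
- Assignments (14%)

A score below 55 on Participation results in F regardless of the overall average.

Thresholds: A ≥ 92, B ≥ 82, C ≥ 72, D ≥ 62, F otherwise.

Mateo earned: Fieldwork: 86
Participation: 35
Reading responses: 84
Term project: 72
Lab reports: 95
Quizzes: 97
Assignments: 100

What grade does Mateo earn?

F

Participation score 35 < 55: minimum not met.
Weighted total:
  Fieldwork 86 × 0.16 = 13.76
  Participation 35 × 0.09 = 3.15
  Reading responses 84 × 0.18 = 15.12
  Term project 72 × 0.18 = 12.96
  Lab reports 95 × 0.16 = 15.2
  Quizzes 97 × 0.09 = 8.73
  Assignments 100 × 0.14 = 14
Sum = 82.92
Because the Participation minimum was not met, the result is F.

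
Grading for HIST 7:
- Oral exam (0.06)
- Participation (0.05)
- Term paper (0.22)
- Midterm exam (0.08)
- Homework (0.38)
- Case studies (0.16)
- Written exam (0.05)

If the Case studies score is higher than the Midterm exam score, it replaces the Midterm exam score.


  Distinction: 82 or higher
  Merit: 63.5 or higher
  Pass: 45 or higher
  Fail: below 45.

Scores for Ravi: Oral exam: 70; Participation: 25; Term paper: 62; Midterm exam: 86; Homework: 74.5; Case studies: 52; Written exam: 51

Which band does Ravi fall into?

Merit

Case studies (52) ≤ Midterm exam (86), so Midterm exam stays at 86.
Weighted total:
  Oral exam 70 × 0.06 = 4.2
  Participation 25 × 0.05 = 1.25
  Term paper 62 × 0.22 = 13.64
  Midterm exam 86 × 0.08 = 6.88
  Homework 74.5 × 0.38 = 28.31
  Case studies 52 × 0.16 = 8.32
  Written exam 51 × 0.05 = 2.55
Sum = 65.15
65.15 is ≥ 63.5 and < 82 → Merit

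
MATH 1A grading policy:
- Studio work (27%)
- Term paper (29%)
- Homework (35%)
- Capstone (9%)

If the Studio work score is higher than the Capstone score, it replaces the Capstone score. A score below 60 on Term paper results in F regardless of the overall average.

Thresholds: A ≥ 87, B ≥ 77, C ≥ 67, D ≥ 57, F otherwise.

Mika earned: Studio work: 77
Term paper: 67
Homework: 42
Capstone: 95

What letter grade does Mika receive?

Studio work (77) ≤ Capstone (95), so Capstone stays at 95.
Term paper score 67 ≥ 60: minimum met.
Weighted total:
  Studio work 77 × 0.27 = 20.79
  Term paper 67 × 0.29 = 19.43
  Homework 42 × 0.35 = 14.7
  Capstone 95 × 0.09 = 8.55
Sum = 63.47
63.47 is ≥ 57 and < 67 → D

D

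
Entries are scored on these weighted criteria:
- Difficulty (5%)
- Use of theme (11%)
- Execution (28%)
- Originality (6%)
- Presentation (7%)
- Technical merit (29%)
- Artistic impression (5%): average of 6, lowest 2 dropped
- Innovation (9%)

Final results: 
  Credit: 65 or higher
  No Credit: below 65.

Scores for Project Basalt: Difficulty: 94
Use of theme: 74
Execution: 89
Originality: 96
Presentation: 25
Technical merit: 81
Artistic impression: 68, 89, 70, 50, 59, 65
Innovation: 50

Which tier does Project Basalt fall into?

Credit

Artistic impression: drop 50, 59 → average of remaining 4 = 292/4 = 73
Weighted total:
  Difficulty 94 × 0.05 = 4.7
  Use of theme 74 × 0.11 = 8.14
  Execution 89 × 0.28 = 24.92
  Originality 96 × 0.06 = 5.76
  Presentation 25 × 0.07 = 1.75
  Technical merit 81 × 0.29 = 23.49
  Artistic impression 73 × 0.05 = 3.65
  Innovation 50 × 0.09 = 4.5
Sum = 76.91
76.91 ≥ 65 → Credit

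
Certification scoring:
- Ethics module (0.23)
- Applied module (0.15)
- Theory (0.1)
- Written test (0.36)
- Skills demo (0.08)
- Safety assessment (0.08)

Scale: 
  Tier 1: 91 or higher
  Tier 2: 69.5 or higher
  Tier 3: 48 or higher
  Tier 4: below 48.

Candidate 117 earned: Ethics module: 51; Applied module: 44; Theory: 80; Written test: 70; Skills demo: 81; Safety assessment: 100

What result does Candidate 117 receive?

Weighted total:
  Ethics module 51 × 0.23 = 11.73
  Applied module 44 × 0.15 = 6.6
  Theory 80 × 0.1 = 8
  Written test 70 × 0.36 = 25.2
  Skills demo 81 × 0.08 = 6.48
  Safety assessment 100 × 0.08 = 8
Sum = 66.01
66.01 is ≥ 48 and < 69.5 → Tier 3

Tier 3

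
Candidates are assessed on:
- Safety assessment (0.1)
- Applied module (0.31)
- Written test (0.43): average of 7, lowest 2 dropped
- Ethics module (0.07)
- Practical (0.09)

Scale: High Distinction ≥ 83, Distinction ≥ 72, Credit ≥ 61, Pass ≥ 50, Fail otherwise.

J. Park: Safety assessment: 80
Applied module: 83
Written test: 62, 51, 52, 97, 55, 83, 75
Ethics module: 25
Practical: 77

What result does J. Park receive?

Written test: drop 51, 52 → average of remaining 5 = 372/5 = 74.4
Weighted total:
  Safety assessment 80 × 0.1 = 8
  Applied module 83 × 0.31 = 25.73
  Written test 74.4 × 0.43 = 31.992
  Ethics module 25 × 0.07 = 1.75
  Practical 77 × 0.09 = 6.93
Sum = 74.402
74.402 is ≥ 72 and < 83 → Distinction

Distinction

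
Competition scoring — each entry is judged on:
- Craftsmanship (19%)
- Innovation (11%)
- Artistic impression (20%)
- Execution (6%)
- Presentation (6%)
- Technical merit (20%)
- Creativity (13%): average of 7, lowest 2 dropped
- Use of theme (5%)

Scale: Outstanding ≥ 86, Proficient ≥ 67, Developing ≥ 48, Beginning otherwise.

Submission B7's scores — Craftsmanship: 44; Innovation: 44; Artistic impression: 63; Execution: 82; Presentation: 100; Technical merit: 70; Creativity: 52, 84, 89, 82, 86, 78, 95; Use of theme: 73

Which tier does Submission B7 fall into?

Creativity: drop 52, 78 → average of remaining 5 = 436/5 = 87.2
Weighted total:
  Craftsmanship 44 × 0.19 = 8.36
  Innovation 44 × 0.11 = 4.84
  Artistic impression 63 × 0.2 = 12.6
  Execution 82 × 0.06 = 4.92
  Presentation 100 × 0.06 = 6
  Technical merit 70 × 0.2 = 14
  Creativity 87.2 × 0.13 = 11.336
  Use of theme 73 × 0.05 = 3.65
Sum = 65.706
65.706 is ≥ 48 and < 67 → Developing

Developing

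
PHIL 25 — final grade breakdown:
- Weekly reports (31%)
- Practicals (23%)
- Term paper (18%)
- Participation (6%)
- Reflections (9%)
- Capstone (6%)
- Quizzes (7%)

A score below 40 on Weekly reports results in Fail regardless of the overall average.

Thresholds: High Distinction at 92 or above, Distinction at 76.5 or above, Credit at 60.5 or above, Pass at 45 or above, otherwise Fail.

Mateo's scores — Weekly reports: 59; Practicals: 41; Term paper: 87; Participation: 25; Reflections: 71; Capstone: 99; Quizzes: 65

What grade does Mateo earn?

Credit

Weekly reports score 59 ≥ 40: minimum met.
Weighted total:
  Weekly reports 59 × 0.31 = 18.29
  Practicals 41 × 0.23 = 9.43
  Term paper 87 × 0.18 = 15.66
  Participation 25 × 0.06 = 1.5
  Reflections 71 × 0.09 = 6.39
  Capstone 99 × 0.06 = 5.94
  Quizzes 65 × 0.07 = 4.55
Sum = 61.76
61.76 is ≥ 60.5 and < 76.5 → Credit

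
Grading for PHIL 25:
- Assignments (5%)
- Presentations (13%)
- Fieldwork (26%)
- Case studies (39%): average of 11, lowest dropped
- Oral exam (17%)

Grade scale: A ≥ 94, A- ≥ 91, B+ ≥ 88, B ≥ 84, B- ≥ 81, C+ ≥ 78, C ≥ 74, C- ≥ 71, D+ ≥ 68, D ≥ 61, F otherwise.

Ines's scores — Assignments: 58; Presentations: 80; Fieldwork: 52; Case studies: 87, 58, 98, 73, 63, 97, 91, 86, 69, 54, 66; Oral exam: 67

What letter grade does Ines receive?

Case studies: drop 54 → average of remaining 10 = 788/10 = 78.8
Weighted total:
  Assignments 58 × 0.05 = 2.9
  Presentations 80 × 0.13 = 10.4
  Fieldwork 52 × 0.26 = 13.52
  Case studies 78.8 × 0.39 = 30.732
  Oral exam 67 × 0.17 = 11.39
Sum = 68.942
68.942 is ≥ 68 and < 71 → D+

D+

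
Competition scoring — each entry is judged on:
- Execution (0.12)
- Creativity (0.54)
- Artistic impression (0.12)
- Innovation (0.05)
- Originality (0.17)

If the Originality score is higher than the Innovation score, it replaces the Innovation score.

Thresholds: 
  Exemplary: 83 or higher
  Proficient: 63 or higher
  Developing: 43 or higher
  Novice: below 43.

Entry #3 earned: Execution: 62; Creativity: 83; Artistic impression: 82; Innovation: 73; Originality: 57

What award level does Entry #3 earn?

Proficient

Originality (57) ≤ Innovation (73), so Innovation stays at 73.
Weighted total:
  Execution 62 × 0.12 = 7.44
  Creativity 83 × 0.54 = 44.82
  Artistic impression 82 × 0.12 = 9.84
  Innovation 73 × 0.05 = 3.65
  Originality 57 × 0.17 = 9.69
Sum = 75.44
75.44 is ≥ 63 and < 83 → Proficient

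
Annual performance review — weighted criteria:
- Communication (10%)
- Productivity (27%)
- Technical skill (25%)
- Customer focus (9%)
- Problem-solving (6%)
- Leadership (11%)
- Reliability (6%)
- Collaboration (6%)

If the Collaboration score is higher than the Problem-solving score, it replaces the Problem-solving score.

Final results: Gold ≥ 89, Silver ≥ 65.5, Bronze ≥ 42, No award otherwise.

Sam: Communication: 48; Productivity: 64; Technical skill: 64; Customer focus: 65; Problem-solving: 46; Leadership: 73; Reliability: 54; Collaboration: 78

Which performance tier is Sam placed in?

Collaboration (78) > Problem-solving (46), so Problem-solving counts as 78.
Weighted total:
  Communication 48 × 0.1 = 4.8
  Productivity 64 × 0.27 = 17.28
  Technical skill 64 × 0.25 = 16
  Customer focus 65 × 0.09 = 5.85
  Problem-solving 78 × 0.06 = 4.68
  Leadership 73 × 0.11 = 8.03
  Reliability 54 × 0.06 = 3.24
  Collaboration 78 × 0.06 = 4.68
Sum = 64.56
64.56 is ≥ 42 and < 65.5 → Bronze

Bronze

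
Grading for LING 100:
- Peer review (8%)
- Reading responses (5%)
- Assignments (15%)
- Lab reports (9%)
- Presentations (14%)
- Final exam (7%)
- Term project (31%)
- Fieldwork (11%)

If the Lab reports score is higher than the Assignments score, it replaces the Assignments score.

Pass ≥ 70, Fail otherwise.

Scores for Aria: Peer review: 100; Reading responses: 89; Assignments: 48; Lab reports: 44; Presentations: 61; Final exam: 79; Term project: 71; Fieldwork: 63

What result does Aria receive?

Lab reports (44) ≤ Assignments (48), so Assignments stays at 48.
Weighted total:
  Peer review 100 × 0.08 = 8
  Reading responses 89 × 0.05 = 4.45
  Assignments 48 × 0.15 = 7.2
  Lab reports 44 × 0.09 = 3.96
  Presentations 61 × 0.14 = 8.54
  Final exam 79 × 0.07 = 5.53
  Term project 71 × 0.31 = 22.01
  Fieldwork 63 × 0.11 = 6.93
Sum = 66.62
66.62 < 70 → Fail

Fail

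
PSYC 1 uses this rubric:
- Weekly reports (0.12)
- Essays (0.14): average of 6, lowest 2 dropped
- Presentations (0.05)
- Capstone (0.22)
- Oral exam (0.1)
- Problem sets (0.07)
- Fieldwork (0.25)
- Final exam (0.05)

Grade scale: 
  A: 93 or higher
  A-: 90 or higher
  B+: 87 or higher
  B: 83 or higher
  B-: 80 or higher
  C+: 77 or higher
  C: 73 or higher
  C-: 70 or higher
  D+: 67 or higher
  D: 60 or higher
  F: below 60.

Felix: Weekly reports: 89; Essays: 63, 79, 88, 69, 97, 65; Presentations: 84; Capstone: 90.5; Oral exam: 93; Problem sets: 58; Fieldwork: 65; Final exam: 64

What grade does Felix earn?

C+

Essays: drop 63, 65 → average of remaining 4 = 333/4 = 83.25
Weighted total:
  Weekly reports 89 × 0.12 = 10.68
  Essays 83.25 × 0.14 = 11.655
  Presentations 84 × 0.05 = 4.2
  Capstone 90.5 × 0.22 = 19.91
  Oral exam 93 × 0.1 = 9.3
  Problem sets 58 × 0.07 = 4.06
  Fieldwork 65 × 0.25 = 16.25
  Final exam 64 × 0.05 = 3.2
Sum = 79.255
79.255 is ≥ 77 and < 80 → C+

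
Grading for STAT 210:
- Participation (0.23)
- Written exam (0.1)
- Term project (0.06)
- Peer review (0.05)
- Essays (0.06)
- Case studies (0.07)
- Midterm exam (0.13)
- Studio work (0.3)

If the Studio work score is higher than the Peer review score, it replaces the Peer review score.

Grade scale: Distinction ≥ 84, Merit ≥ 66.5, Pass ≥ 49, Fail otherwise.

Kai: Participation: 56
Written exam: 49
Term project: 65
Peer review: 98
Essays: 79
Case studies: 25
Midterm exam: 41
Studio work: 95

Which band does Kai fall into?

Merit

Studio work (95) ≤ Peer review (98), so Peer review stays at 98.
Weighted total:
  Participation 56 × 0.23 = 12.88
  Written exam 49 × 0.1 = 4.9
  Term project 65 × 0.06 = 3.9
  Peer review 98 × 0.05 = 4.9
  Essays 79 × 0.06 = 4.74
  Case studies 25 × 0.07 = 1.75
  Midterm exam 41 × 0.13 = 5.33
  Studio work 95 × 0.3 = 28.5
Sum = 66.9
66.9 is ≥ 66.5 and < 84 → Merit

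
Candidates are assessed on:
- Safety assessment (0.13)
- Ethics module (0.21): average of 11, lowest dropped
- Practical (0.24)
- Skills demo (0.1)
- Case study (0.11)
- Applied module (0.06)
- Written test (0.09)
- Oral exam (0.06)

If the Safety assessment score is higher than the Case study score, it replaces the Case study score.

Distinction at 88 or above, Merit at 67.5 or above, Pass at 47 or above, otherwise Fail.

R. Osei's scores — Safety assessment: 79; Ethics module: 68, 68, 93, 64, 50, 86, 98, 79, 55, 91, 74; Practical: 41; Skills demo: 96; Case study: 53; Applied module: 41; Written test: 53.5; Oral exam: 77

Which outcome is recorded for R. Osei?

Ethics module: drop 50 → average of remaining 10 = 776/10 = 77.6
Safety assessment (79) > Case study (53), so Case study counts as 79.
Weighted total:
  Safety assessment 79 × 0.13 = 10.27
  Ethics module 77.6 × 0.21 = 16.296
  Practical 41 × 0.24 = 9.84
  Skills demo 96 × 0.1 = 9.6
  Case study 79 × 0.11 = 8.69
  Applied module 41 × 0.06 = 2.46
  Written test 53.5 × 0.09 = 4.815
  Oral exam 77 × 0.06 = 4.62
Sum = 66.591
66.591 is ≥ 47 and < 67.5 → Pass

Pass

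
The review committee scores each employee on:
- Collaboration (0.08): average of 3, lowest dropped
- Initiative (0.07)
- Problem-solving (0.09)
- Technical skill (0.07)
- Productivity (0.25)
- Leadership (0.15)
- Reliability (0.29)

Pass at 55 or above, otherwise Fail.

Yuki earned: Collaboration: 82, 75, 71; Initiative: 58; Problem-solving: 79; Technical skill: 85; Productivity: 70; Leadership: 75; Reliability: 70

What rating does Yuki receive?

Collaboration: drop 71 → average of remaining 2 = 157/2 = 78.5
Weighted total:
  Collaboration 78.5 × 0.08 = 6.28
  Initiative 58 × 0.07 = 4.06
  Problem-solving 79 × 0.09 = 7.11
  Technical skill 85 × 0.07 = 5.95
  Productivity 70 × 0.25 = 17.5
  Leadership 75 × 0.15 = 11.25
  Reliability 70 × 0.29 = 20.3
Sum = 72.45
72.45 ≥ 55 → Pass

Pass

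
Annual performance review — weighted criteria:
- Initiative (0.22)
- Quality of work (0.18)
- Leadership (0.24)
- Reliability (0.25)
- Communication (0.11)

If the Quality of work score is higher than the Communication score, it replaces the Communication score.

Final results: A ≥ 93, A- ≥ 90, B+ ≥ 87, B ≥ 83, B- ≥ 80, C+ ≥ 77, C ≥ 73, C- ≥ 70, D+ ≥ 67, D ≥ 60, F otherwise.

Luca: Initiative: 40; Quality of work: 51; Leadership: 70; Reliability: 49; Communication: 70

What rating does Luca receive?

F

Quality of work (51) ≤ Communication (70), so Communication stays at 70.
Weighted total:
  Initiative 40 × 0.22 = 8.8
  Quality of work 51 × 0.18 = 9.18
  Leadership 70 × 0.24 = 16.8
  Reliability 49 × 0.25 = 12.25
  Communication 70 × 0.11 = 7.7
Sum = 54.73
54.73 < 60 → F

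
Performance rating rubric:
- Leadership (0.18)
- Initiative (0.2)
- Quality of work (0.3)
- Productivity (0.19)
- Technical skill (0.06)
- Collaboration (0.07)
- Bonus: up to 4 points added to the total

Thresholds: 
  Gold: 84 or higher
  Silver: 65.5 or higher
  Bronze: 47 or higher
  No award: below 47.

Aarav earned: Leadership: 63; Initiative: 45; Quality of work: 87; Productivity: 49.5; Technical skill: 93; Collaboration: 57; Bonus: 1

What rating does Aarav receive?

Weighted total:
  Leadership 63 × 0.18 = 11.34
  Initiative 45 × 0.2 = 9
  Quality of work 87 × 0.3 = 26.1
  Productivity 49.5 × 0.19 = 9.405
  Technical skill 93 × 0.06 = 5.58
  Collaboration 57 × 0.07 = 3.99
Sum = 65.415
Bonus: 65.415 + 1 = 66.415
66.415 is ≥ 65.5 and < 84 → Silver

Silver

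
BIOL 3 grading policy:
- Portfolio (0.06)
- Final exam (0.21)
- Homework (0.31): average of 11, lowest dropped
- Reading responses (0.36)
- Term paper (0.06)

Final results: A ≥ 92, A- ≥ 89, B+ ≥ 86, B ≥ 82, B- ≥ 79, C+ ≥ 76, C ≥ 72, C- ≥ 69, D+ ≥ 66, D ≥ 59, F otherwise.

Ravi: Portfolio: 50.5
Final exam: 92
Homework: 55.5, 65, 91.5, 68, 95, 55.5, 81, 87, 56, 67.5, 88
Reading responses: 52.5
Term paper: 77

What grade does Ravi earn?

Homework: drop 55.5 → average of remaining 10 = 754.5/10 = 75.45
Weighted total:
  Portfolio 50.5 × 0.06 = 3.03
  Final exam 92 × 0.21 = 19.32
  Homework 75.45 × 0.31 = 23.3895
  Reading responses 52.5 × 0.36 = 18.9
  Term paper 77 × 0.06 = 4.62
Sum = 69.2595
69.2595 is ≥ 69 and < 72 → C-

C-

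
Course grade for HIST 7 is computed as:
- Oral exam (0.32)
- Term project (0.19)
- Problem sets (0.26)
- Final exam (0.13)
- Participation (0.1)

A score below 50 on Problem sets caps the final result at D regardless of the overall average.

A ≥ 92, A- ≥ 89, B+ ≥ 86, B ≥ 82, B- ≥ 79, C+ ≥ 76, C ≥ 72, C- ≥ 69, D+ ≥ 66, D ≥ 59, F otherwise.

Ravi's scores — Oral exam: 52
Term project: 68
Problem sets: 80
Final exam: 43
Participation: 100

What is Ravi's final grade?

Problem sets score 80 ≥ 50: minimum met.
Weighted total:
  Oral exam 52 × 0.32 = 16.64
  Term project 68 × 0.19 = 12.92
  Problem sets 80 × 0.26 = 20.8
  Final exam 43 × 0.13 = 5.59
  Participation 100 × 0.1 = 10
Sum = 65.95
65.95 is ≥ 59 and < 66 → D

D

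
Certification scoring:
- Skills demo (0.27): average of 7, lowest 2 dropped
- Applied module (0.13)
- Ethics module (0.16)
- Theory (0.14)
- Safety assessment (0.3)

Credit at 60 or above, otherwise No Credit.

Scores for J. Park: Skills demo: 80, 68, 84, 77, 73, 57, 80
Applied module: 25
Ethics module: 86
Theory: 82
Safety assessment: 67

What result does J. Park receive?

Skills demo: drop 57, 68 → average of remaining 5 = 394/5 = 78.8
Weighted total:
  Skills demo 78.8 × 0.27 = 21.276
  Applied module 25 × 0.13 = 3.25
  Ethics module 86 × 0.16 = 13.76
  Theory 82 × 0.14 = 11.48
  Safety assessment 67 × 0.3 = 20.1
Sum = 69.866
69.866 ≥ 60 → Credit

Credit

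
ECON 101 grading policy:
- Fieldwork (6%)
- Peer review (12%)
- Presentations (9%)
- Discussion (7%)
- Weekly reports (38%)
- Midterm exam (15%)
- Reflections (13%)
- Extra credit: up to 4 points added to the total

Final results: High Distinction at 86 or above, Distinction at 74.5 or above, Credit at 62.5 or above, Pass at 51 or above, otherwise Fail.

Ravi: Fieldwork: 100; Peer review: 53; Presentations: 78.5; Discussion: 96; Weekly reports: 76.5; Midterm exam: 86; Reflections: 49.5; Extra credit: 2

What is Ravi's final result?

Distinction

Weighted total:
  Fieldwork 100 × 0.06 = 6
  Peer review 53 × 0.12 = 6.36
  Presentations 78.5 × 0.09 = 7.065
  Discussion 96 × 0.07 = 6.72
  Weekly reports 76.5 × 0.38 = 29.07
  Midterm exam 86 × 0.15 = 12.9
  Reflections 49.5 × 0.13 = 6.435
Sum = 74.55
Extra credit: 74.55 + 2 = 76.55
76.55 is ≥ 74.5 and < 86 → Distinction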